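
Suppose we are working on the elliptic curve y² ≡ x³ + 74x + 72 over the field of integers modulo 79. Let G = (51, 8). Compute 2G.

tangent at (51, 8): λ = (3·51² + 74)/(2·8) ≡ 56/16. 16⁻¹ ≡ 5 (mod 79) since 16·5 = 80 ≡ 1, so λ ≡ 56·5 ≡ 43.
  x = λ² - 51 - 51 = 1849 - 102 ≡ 9; y = λ·(51 - 9) - 8 ≡ 60. → (9, 60)

(9, 60)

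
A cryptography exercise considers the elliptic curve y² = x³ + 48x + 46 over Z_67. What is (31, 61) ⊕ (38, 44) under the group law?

(31, 61) + (38, 44). λ = (44 - 61)/(38 - 31) ≡ 50/7 mod 67. 7⁻¹ ≡ 48 (mod 67) since 7·48 = 336 ≡ 1, so λ ≡ 55.
  x = λ² - 31 - 38 = 3025 - 69 ≡ 8; y = λ·(31 - 8) - 61 ≡ 65. → (8, 65)

(8, 65)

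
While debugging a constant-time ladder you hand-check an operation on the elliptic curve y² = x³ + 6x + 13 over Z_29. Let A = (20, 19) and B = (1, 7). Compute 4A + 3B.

First 4A:
Double-and-add on 4 = (100)₂. Start with A = (20, 19) for the leading 1-bit.
double: tangent at (20, 19): λ = (3·20² + 6)/(2·19) ≡ 17/9. 9⁻¹ ≡ 13 (mod 29) since 9·13 = 117 ≡ 1, so λ ≡ 17·13 ≡ 18.
  x = λ² - 20 - 20 = 324 - 40 ≡ 23; y = λ·(20 - 23) - 19 ≡ 14. → (23, 14)
double: tangent at (23, 14): λ = (3·23² + 6)/(2·14) ≡ 27/28. 28⁻¹ ≡ 28 (mod 29), so λ ≡ 27·28 ≡ 2.
  x = λ² - 23 - 23 = 4 - 46 ≡ 16; y = λ·(23 - 16) - 14 ≡ 0. → (16, 0)
4A = (16, 0).
Next 3B:
Repeated addition: build up to 3B.
2B: tangent at (1, 7): λ = (3·1² + 6)/(2·7) ≡ 9/14. 14⁻¹ ≡ 27 (mod 29), so λ ≡ 9·27 ≡ 11.
  x = λ² - 1 - 1 = 121 - 2 ≡ 3; y = λ·(1 - 3) - 7 ≡ 0. → (3, 0)
3B: (3, 0) + (1, 7). λ = (7 - 0)/(1 - 3) ≡ 7/27 mod 29. 27⁻¹ ≡ 14 (mod 29), so λ ≡ 11.
  x = λ² - 3 - 1 = 121 - 4 ≡ 1; y = λ·(3 - 1) - 0 ≡ 22. → (1, 22)
3B = (1, 22).
Finally 4A + 3B:
(16, 0) + (1, 22). λ = (22 - 0)/(1 - 16) ≡ 22/14 mod 29. 14⁻¹ ≡ 27 (mod 29) since 14·27 = 378 ≡ 1, so λ ≡ 14.
  x = λ² - 16 - 1 = 196 - 17 ≡ 5; y = λ·(16 - 5) - 0 ≡ 9. → (5, 9)

(5, 9)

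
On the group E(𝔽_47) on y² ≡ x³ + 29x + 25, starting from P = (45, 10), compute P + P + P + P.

Double-and-add on 4 = (100)₂. Start with P = (45, 10) for the leading 1-bit.
double: tangent at (45, 10): λ = (3·45² + 29)/(2·10) ≡ 41/20. 20⁻¹ ≡ 40 (mod 47), so λ ≡ 41·40 ≡ 42.
  x = λ² - 45 - 45 = 1764 - 90 ≡ 29; y = λ·(45 - 29) - 10 ≡ 4. → (29, 4)
double: tangent at (29, 4): λ = (3·29² + 29)/(2·4) ≡ 14/8. 8⁻¹ ≡ 6 (mod 47) since 8·6 = 48 ≡ 1, so λ ≡ 14·6 ≡ 37.
  x = λ² - 29 - 29 = 1369 - 58 ≡ 42; y = λ·(29 - 42) - 4 ≡ 32. → (42, 32)

(42, 32)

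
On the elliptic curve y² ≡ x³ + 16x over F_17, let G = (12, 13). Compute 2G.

tangent at (12, 13): λ = (3·12² + 16)/(2·13) ≡ 6/9. 9⁻¹ ≡ 2 (mod 17) since 9·2 = 18 ≡ 1, so λ ≡ 6·2 ≡ 12.
  x = λ² - 12 - 12 = 144 - 24 ≡ 1; y = λ·(12 - 1) - 13 ≡ 0. → (1, 0)

(1, 0)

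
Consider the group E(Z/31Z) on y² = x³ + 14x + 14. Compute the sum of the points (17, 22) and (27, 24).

(17, 22) + (27, 24). λ = (24 - 22)/(27 - 17) ≡ 2/10 mod 31. 10⁻¹ ≡ 28 (mod 31) since 10·28 = 280 ≡ 1, so λ ≡ 25.
  x = λ² - 17 - 27 = 625 - 44 ≡ 23; y = λ·(17 - 23) - 22 ≡ 14. → (23, 14)

(23, 14)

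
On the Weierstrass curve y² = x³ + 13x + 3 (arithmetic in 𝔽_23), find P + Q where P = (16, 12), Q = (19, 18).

(15, 13)

(16, 12) + (19, 18). λ = (18 - 12)/(19 - 16) ≡ 6/3 mod 23. 3⁻¹ ≡ 8 (mod 23), so λ ≡ 2.
  x = λ² - 16 - 19 = 4 - 35 ≡ 15; y = λ·(16 - 15) - 12 ≡ 13. → (15, 13)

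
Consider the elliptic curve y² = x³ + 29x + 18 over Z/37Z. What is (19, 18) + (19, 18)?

(3, 24)

tangent at (19, 18): λ = (3·19² + 29)/(2·18) ≡ 2/36. 36⁻¹ ≡ 36 (mod 37) since 36·36 = 1296 ≡ 1, so λ ≡ 2·36 ≡ 35.
  x = λ² - 19 - 19 = 1225 - 38 ≡ 3; y = λ·(19 - 3) - 18 ≡ 24. → (3, 24)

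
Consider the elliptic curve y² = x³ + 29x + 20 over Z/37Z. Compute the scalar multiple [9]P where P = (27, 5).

(6, 22)

Repeated addition: build up to 9P.
2P: tangent at (27, 5): λ = (3·27² + 29)/(2·5) ≡ 33/10. 10⁻¹ ≡ 26 (mod 37), so λ ≡ 33·26 ≡ 7.
  x = λ² - 27 - 27 = 49 - 54 ≡ 32; y = λ·(27 - 32) - 5 ≡ 34. → (32, 34)
3P: (32, 34) + (27, 5). λ = (5 - 34)/(27 - 32) ≡ 8/32 mod 37. 32⁻¹ ≡ 22 (mod 37), so λ ≡ 28.
  x = λ² - 32 - 27 = 784 - 59 ≡ 22; y = λ·(32 - 22) - 34 ≡ 24. → (22, 24)
4P: (22, 24) + (27, 5). λ = (5 - 24)/(27 - 22) ≡ 18/5 mod 37. 5⁻¹ ≡ 15 (mod 37) since 5·15 = 75 ≡ 1, so λ ≡ 11.
  x = λ² - 22 - 27 = 121 - 49 ≡ 35; y = λ·(22 - 35) - 24 ≡ 18. → (35, 18)
5P: (35, 18) + (27, 5). λ = (5 - 18)/(27 - 35) ≡ 24/29 mod 37. 29⁻¹ ≡ 23 (mod 37), so λ ≡ 34.
  x = λ² - 35 - 27 = 1156 - 62 ≡ 21; y = λ·(35 - 21) - 18 ≡ 14. → (21, 14)
6P: (21, 14) + (27, 5). λ = (5 - 14)/(27 - 21) ≡ 28/6 mod 37. 6⁻¹ ≡ 31 (mod 37), so λ ≡ 17.
  x = λ² - 21 - 27 = 289 - 48 ≡ 19; y = λ·(21 - 19) - 14 ≡ 20. → (19, 20)
7P: (19, 20) + (27, 5). λ = (5 - 20)/(27 - 19) ≡ 22/8 mod 37. 8⁻¹ ≡ 14 (mod 37) since 8·14 = 112 ≡ 1, so λ ≡ 12.
  x = λ² - 19 - 27 = 144 - 46 ≡ 24; y = λ·(19 - 24) - 20 ≡ 31. → (24, 31)
8P: (24, 31) + (27, 5). λ = (5 - 31)/(27 - 24) ≡ 11/3 mod 37. 3⁻¹ ≡ 25 (mod 37), so λ ≡ 16.
  x = λ² - 24 - 27 = 256 - 51 ≡ 20; y = λ·(24 - 20) - 31 ≡ 33. → (20, 33)
9P: (20, 33) + (27, 5). λ = (5 - 33)/(27 - 20) ≡ 9/7 mod 37. 7⁻¹ ≡ 16 (mod 37), so λ ≡ 33.
  x = λ² - 20 - 27 = 1089 - 47 ≡ 6; y = λ·(20 - 6) - 33 ≡ 22. → (6, 22)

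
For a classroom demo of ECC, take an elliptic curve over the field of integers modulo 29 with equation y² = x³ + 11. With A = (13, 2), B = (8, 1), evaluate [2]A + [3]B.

First 2A:
Repeated addition: build up to 2A.
2A: tangent at (13, 2): λ = (3·13² + 0)/(2·2) ≡ 14/4. 4⁻¹ ≡ 22 (mod 29), so λ ≡ 14·22 ≡ 18.
  x = λ² - 13 - 13 = 324 - 26 ≡ 8; y = λ·(13 - 8) - 2 ≡ 1. → (8, 1)
2A = (8, 1).
Next 3B:
Repeated addition: build up to 3B.
2B: tangent at (8, 1): λ = (3·8² + 0)/(2·1) ≡ 18/2. 2⁻¹ ≡ 15 (mod 29) since 2·15 = 30 ≡ 1, so λ ≡ 18·15 ≡ 9.
  x = λ² - 8 - 8 = 81 - 16 ≡ 7; y = λ·(8 - 7) - 1 ≡ 8. → (7, 8)
3B: (7, 8) + (8, 1). λ = (1 - 8)/(8 - 7) ≡ 22/1 mod 29. 1⁻¹ ≡ 1 (mod 29), so λ ≡ 22.
  x = λ² - 7 - 8 = 484 - 15 ≡ 5; y = λ·(7 - 5) - 8 ≡ 7. → (5, 7)
3B = (5, 7).
Finally 2A + 3B:
(8, 1) + (5, 7). λ = (7 - 1)/(5 - 8) ≡ 6/26 mod 29. 26⁻¹ ≡ 19 (mod 29), so λ ≡ 27.
  x = λ² - 8 - 5 = 729 - 13 ≡ 20; y = λ·(8 - 20) - 1 ≡ 23. → (20, 23)

(20, 23)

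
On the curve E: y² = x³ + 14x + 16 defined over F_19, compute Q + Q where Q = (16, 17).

(3, 16)

tangent at (16, 17): λ = (3·16² + 14)/(2·17) ≡ 3/15. 15⁻¹ ≡ 14 (mod 19), so λ ≡ 3·14 ≡ 4.
  x = λ² - 16 - 16 = 16 - 32 ≡ 3; y = λ·(16 - 3) - 17 ≡ 16. → (3, 16)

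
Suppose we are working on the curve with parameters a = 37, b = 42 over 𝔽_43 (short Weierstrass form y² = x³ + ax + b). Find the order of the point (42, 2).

4

2P: tangent at (42, 2): λ = (3·42² + 37)/(2·2) ≡ 40/4. 4⁻¹ ≡ 11 (mod 43), so λ ≡ 40·11 ≡ 10.
  x = λ² - 42 - 42 = 100 - 84 ≡ 16; y = λ·(42 - 16) - 2 ≡ 0. → (16, 0)
3P: (16, 0) + (42, 2). λ = (2 - 0)/(42 - 16) ≡ 2/26 mod 43. 26⁻¹ ≡ 5 (mod 43), so λ ≡ 10.
  x = λ² - 16 - 42 = 100 - 58 ≡ 42; y = λ·(16 - 42) - 0 ≡ 41. → (42, 41)
4P: (42, 41) + (42, 2): same x and y₁ ≡ -y₂, so the sum is 𝒪.
4P = 𝒪, so the order is 4.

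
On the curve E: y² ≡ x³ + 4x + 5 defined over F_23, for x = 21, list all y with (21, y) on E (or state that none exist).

x³ + 4x + 5 = 9350 ≡ 12 (mod 23).
Square roots of 12 mod 23: 9 and 14 (since 9² = 81 ≡ 12).

9, 14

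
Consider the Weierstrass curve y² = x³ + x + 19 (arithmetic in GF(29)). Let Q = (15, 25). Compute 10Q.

(24, 11)

Double-and-add on 10 = (1010)₂. Start with Q = (15, 25) for the leading 1-bit.
double: tangent at (15, 25): λ = (3·15² + 1)/(2·25) ≡ 9/21. 21⁻¹ ≡ 18 (mod 29), so λ ≡ 9·18 ≡ 17.
  x = λ² - 15 - 15 = 289 - 30 ≡ 27; y = λ·(15 - 27) - 25 ≡ 3. → (27, 3)
double: tangent at (27, 3): λ = (3·27² + 1)/(2·3) ≡ 13/6. 6⁻¹ ≡ 5 (mod 29), so λ ≡ 13·5 ≡ 7.
  x = λ² - 27 - 27 = 49 - 54 ≡ 24; y = λ·(27 - 24) - 3 ≡ 18. → (24, 18)
add Q: (24, 18) + (15, 25). λ = (25 - 18)/(15 - 24) ≡ 7/20 mod 29. 20⁻¹ ≡ 16 (mod 29) since 20·16 = 320 ≡ 1, so λ ≡ 25.
  x = λ² - 24 - 15 = 625 - 39 ≡ 6; y = λ·(24 - 6) - 18 ≡ 26. → (6, 26)
double: tangent at (6, 26): λ = (3·6² + 1)/(2·26) ≡ 22/23. 23⁻¹ ≡ 24 (mod 29), so λ ≡ 22·24 ≡ 6.
  x = λ² - 6 - 6 = 36 - 12 ≡ 24; y = λ·(6 - 24) - 26 ≡ 11. → (24, 11)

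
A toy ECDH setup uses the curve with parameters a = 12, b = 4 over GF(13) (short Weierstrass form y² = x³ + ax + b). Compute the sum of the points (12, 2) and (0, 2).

(12, 2) + (0, 2). λ = (2 - 2)/(0 - 12) ≡ 0/1 mod 13. 1⁻¹ ≡ 1 (mod 13), so λ ≡ 0.
  x = λ² - 12 - 0 = 0 - 12 ≡ 1; y = λ·(12 - 1) - 2 ≡ 11. → (1, 11)

(1, 11)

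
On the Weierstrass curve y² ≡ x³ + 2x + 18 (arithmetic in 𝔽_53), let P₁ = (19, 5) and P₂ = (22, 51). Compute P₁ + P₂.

(19, 5) + (22, 51). λ = (51 - 5)/(22 - 19) ≡ 46/3 mod 53. 3⁻¹ ≡ 18 (mod 53) since 3·18 = 54 ≡ 1, so λ ≡ 33.
  x = λ² - 19 - 22 = 1089 - 41 ≡ 41; y = λ·(19 - 41) - 5 ≡ 11. → (41, 11)

(41, 11)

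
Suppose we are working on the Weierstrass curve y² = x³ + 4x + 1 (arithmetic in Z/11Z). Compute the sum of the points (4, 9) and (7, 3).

(4, 9) + (7, 3). λ = (3 - 9)/(7 - 4) ≡ 5/3 mod 11. 3⁻¹ ≡ 4 (mod 11), so λ ≡ 9.
  x = λ² - 4 - 7 = 81 - 11 ≡ 4; y = λ·(4 - 4) - 9 ≡ 2. → (4, 2)

(4, 2)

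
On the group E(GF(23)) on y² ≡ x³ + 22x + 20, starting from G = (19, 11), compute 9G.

O

Repeated addition: build up to 9G.
2G: tangent at (19, 11): λ = (3·19² + 22)/(2·11) ≡ 1/22. 22⁻¹ ≡ 22 (mod 23), so λ ≡ 1·22 ≡ 22.
  x = λ² - 19 - 19 = 484 - 38 ≡ 9; y = λ·(19 - 9) - 11 ≡ 2. → (9, 2)
3G: (9, 2) + (19, 11). λ = (11 - 2)/(19 - 9) ≡ 9/10 mod 23. 10⁻¹ ≡ 7 (mod 23), so λ ≡ 17.
  x = λ² - 9 - 19 = 289 - 28 ≡ 8; y = λ·(9 - 8) - 2 ≡ 15. → (8, 15)
4G: (8, 15) + (19, 11). λ = (11 - 15)/(19 - 8) ≡ 19/11 mod 23. 11⁻¹ ≡ 21 (mod 23), so λ ≡ 8.
  x = λ² - 8 - 19 = 64 - 27 ≡ 14; y = λ·(8 - 14) - 15 ≡ 6. → (14, 6)
5G: (14, 6) + (19, 11). λ = (11 - 6)/(19 - 14) ≡ 5/5 mod 23. 5⁻¹ ≡ 14 (mod 23) since 5·14 = 70 ≡ 1, so λ ≡ 1.
  x = λ² - 14 - 19 = 1 - 33 ≡ 14; y = λ·(14 - 14) - 6 ≡ 17. → (14, 17)
6G: (14, 17) + (19, 11). λ = (11 - 17)/(19 - 14) ≡ 17/5 mod 23. 5⁻¹ ≡ 14 (mod 23), so λ ≡ 8.
  x = λ² - 14 - 19 = 64 - 33 ≡ 8; y = λ·(14 - 8) - 17 ≡ 8. → (8, 8)
7G: (8, 8) + (19, 11). λ = (11 - 8)/(19 - 8) ≡ 3/11 mod 23. 11⁻¹ ≡ 21 (mod 23) since 11·21 = 231 ≡ 1, so λ ≡ 17.
  x = λ² - 8 - 19 = 289 - 27 ≡ 9; y = λ·(8 - 9) - 8 ≡ 21. → (9, 21)
8G: (9, 21) + (19, 11). λ = (11 - 21)/(19 - 9) ≡ 13/10 mod 23. 10⁻¹ ≡ 7 (mod 23), so λ ≡ 22.
  x = λ² - 9 - 19 = 484 - 28 ≡ 19; y = λ·(9 - 19) - 21 ≡ 12. → (19, 12)
9G: (19, 12) + (19, 11): same x and y₁ ≡ -y₂, so the sum is O.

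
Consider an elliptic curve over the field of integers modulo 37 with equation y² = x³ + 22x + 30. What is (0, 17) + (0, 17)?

tangent at (0, 17): λ = (3·0² + 22)/(2·17) ≡ 22/34. 34⁻¹ ≡ 12 (mod 37) since 34·12 = 408 ≡ 1, so λ ≡ 22·12 ≡ 5.
  x = λ² - 0 - 0 = 25 - 0 ≡ 25; y = λ·(0 - 25) - 17 ≡ 6. → (25, 6)

(25, 6)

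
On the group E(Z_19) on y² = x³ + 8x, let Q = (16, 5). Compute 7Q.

Double-and-add on 7 = (111)₂. Start with Q = (16, 5) for the leading 1-bit.
double: tangent at (16, 5): λ = (3·16² + 8)/(2·5) ≡ 16/10. 10⁻¹ ≡ 2 (mod 19), so λ ≡ 16·2 ≡ 13.
  x = λ² - 16 - 16 = 169 - 32 ≡ 4; y = λ·(16 - 4) - 5 ≡ 18. → (4, 18)
add Q: (4, 18) + (16, 5). λ = (5 - 18)/(16 - 4) ≡ 6/12 mod 19. 12⁻¹ ≡ 8 (mod 19) since 12·8 = 96 ≡ 1, so λ ≡ 10.
  x = λ² - 4 - 16 = 100 - 20 ≡ 4; y = λ·(4 - 4) - 18 ≡ 1. → (4, 1)
double: tangent at (4, 1): λ = (3·4² + 8)/(2·1) ≡ 18/2. 2⁻¹ ≡ 10 (mod 19) since 2·10 = 20 ≡ 1, so λ ≡ 18·10 ≡ 9.
  x = λ² - 4 - 4 = 81 - 8 ≡ 16; y = λ·(4 - 16) - 1 ≡ 5. → (16, 5)
add Q: tangent at (16, 5): λ = (3·16² + 8)/(2·5) ≡ 16/10. 10⁻¹ ≡ 2 (mod 19), so λ ≡ 16·2 ≡ 13.
  x = λ² - 16 - 16 = 169 - 32 ≡ 4; y = λ·(16 - 4) - 5 ≡ 18. → (4, 18)

(4, 18)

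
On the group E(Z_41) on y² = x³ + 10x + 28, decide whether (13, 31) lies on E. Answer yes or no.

yes

y² = 31² ≡ 18; x³ + 10x + 28 = 2355 ≡ 18 (mod 41). 18 = 18.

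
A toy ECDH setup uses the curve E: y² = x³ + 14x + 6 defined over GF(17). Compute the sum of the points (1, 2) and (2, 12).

(1, 2) + (2, 12). λ = (12 - 2)/(2 - 1) ≡ 10/1 mod 17. 1⁻¹ ≡ 1 (mod 17) since 1·1 = 1 ≡ 1, so λ ≡ 10.
  x = λ² - 1 - 2 = 100 - 3 ≡ 12; y = λ·(1 - 12) - 2 ≡ 7. → (12, 7)

(12, 7)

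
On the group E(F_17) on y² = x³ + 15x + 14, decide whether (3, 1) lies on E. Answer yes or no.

yes

y² = 1² ≡ 1; x³ + 15x + 14 = 86 ≡ 1 (mod 17). 1 = 1.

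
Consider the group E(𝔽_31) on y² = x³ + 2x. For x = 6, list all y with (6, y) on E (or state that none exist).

x³ + 2x + 0 = 228 ≡ 11 (mod 31).
11 is a non-residue mod 31; no y exists.

none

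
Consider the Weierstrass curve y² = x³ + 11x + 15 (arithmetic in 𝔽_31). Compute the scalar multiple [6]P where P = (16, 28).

Repeated addition: build up to 6P.
2P: tangent at (16, 28): λ = (3·16² + 11)/(2·28) ≡ 4/25. 25⁻¹ ≡ 5 (mod 31), so λ ≡ 4·5 ≡ 20.
  x = λ² - 16 - 16 = 400 - 32 ≡ 27; y = λ·(16 - 27) - 28 ≡ 0. → (27, 0)
3P: (27, 0) + (16, 28). λ = (28 - 0)/(16 - 27) ≡ 28/20 mod 31. 20⁻¹ ≡ 14 (mod 31) since 20·14 = 280 ≡ 1, so λ ≡ 20.
  x = λ² - 27 - 16 = 400 - 43 ≡ 16; y = λ·(27 - 16) - 0 ≡ 3. → (16, 3)
4P: (16, 3) + (16, 28): same x and y₁ ≡ -y₂, so the sum is 𝒪.
5P: 𝒪 + (16, 28) = (16, 28) (identity).
6P: tangent at (16, 28): λ = (3·16² + 11)/(2·28) ≡ 4/25. 25⁻¹ ≡ 5 (mod 31), so λ ≡ 4·5 ≡ 20.
  x = λ² - 16 - 16 = 400 - 32 ≡ 27; y = λ·(16 - 27) - 28 ≡ 0. → (27, 0)

(27, 0)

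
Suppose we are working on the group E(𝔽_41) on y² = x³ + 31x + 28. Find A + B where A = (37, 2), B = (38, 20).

(3, 36)

(37, 2) + (38, 20). λ = (20 - 2)/(38 - 37) ≡ 18/1 mod 41. 1⁻¹ ≡ 1 (mod 41) since 1·1 = 1 ≡ 1, so λ ≡ 18.
  x = λ² - 37 - 38 = 324 - 75 ≡ 3; y = λ·(37 - 3) - 2 ≡ 36. → (3, 36)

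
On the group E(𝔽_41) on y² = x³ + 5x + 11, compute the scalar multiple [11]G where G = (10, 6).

Repeated addition: build up to 11G.
2G: tangent at (10, 6): λ = (3·10² + 5)/(2·6) ≡ 18/12. 12⁻¹ ≡ 24 (mod 41), so λ ≡ 18·24 ≡ 22.
  x = λ² - 10 - 10 = 484 - 20 ≡ 13; y = λ·(10 - 13) - 6 ≡ 10. → (13, 10)
3G: (13, 10) + (10, 6). λ = (6 - 10)/(10 - 13) ≡ 37/38 mod 41. 38⁻¹ ≡ 27 (mod 41), so λ ≡ 15.
  x = λ² - 13 - 10 = 225 - 23 ≡ 38; y = λ·(13 - 38) - 10 ≡ 25. → (38, 25)
4G: (38, 25) + (10, 6). λ = (6 - 25)/(10 - 38) ≡ 22/13 mod 41. 13⁻¹ ≡ 19 (mod 41), so λ ≡ 8.
  x = λ² - 38 - 10 = 64 - 48 ≡ 16; y = λ·(38 - 16) - 25 ≡ 28. → (16, 28)
5G: (16, 28) + (10, 6). λ = (6 - 28)/(10 - 16) ≡ 19/35 mod 41. 35⁻¹ ≡ 34 (mod 41), so λ ≡ 31.
  x = λ² - 16 - 10 = 961 - 26 ≡ 33; y = λ·(16 - 33) - 28 ≡ 19. → (33, 19)
6G: (33, 19) + (10, 6). λ = (6 - 19)/(10 - 33) ≡ 28/18 mod 41. 18⁻¹ ≡ 16 (mod 41), so λ ≡ 38.
  x = λ² - 33 - 10 = 1444 - 43 ≡ 7; y = λ·(33 - 7) - 19 ≡ 26. → (7, 26)
7G: (7, 26) + (10, 6). λ = (6 - 26)/(10 - 7) ≡ 21/3 mod 41. 3⁻¹ ≡ 14 (mod 41), so λ ≡ 7.
  x = λ² - 7 - 10 = 49 - 17 ≡ 32; y = λ·(7 - 32) - 26 ≡ 4. → (32, 4)
8G: (32, 4) + (10, 6). λ = (6 - 4)/(10 - 32) ≡ 2/19 mod 41. 19⁻¹ ≡ 13 (mod 41), so λ ≡ 26.
  x = λ² - 32 - 10 = 676 - 42 ≡ 19; y = λ·(32 - 19) - 4 ≡ 6. → (19, 6)
9G: (19, 6) + (10, 6). λ = (6 - 6)/(10 - 19) ≡ 0/32 mod 41. 32⁻¹ ≡ 9 (mod 41) since 32·9 = 288 ≡ 1, so λ ≡ 0.
  x = λ² - 19 - 10 = 0 - 29 ≡ 12; y = λ·(19 - 12) - 6 ≡ 35. → (12, 35)
10G: (12, 35) + (10, 6). λ = (6 - 35)/(10 - 12) ≡ 12/39 mod 41. 39⁻¹ ≡ 20 (mod 41) since 39·20 = 780 ≡ 1, so λ ≡ 35.
  x = λ² - 12 - 10 = 1225 - 22 ≡ 14; y = λ·(12 - 14) - 35 ≡ 18. → (14, 18)
11G: (14, 18) + (10, 6). λ = (6 - 18)/(10 - 14) ≡ 29/37 mod 41. 37⁻¹ ≡ 10 (mod 41), so λ ≡ 3.
  x = λ² - 14 - 10 = 9 - 24 ≡ 26; y = λ·(14 - 26) - 18 ≡ 28. → (26, 28)

(26, 28)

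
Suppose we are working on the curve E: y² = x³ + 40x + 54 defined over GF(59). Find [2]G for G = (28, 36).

tangent at (28, 36): λ = (3·28² + 40)/(2·36) ≡ 32/13. 13⁻¹ ≡ 50 (mod 59) since 13·50 = 650 ≡ 1, so λ ≡ 32·50 ≡ 7.
  x = λ² - 28 - 28 = 49 - 56 ≡ 52; y = λ·(28 - 52) - 36 ≡ 32. → (52, 32)

(52, 32)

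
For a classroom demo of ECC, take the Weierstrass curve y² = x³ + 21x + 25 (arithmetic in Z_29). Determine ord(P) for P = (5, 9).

2P: tangent at (5, 9): λ = (3·5² + 21)/(2·9) ≡ 9/18. 18⁻¹ ≡ 21 (mod 29) since 18·21 = 378 ≡ 1, so λ ≡ 9·21 ≡ 15.
  x = λ² - 5 - 5 = 225 - 10 ≡ 12; y = λ·(5 - 12) - 9 ≡ 2. → (12, 2)
3P: (12, 2) + (5, 9). λ = (9 - 2)/(5 - 12) ≡ 7/22 mod 29. 22⁻¹ ≡ 4 (mod 29), so λ ≡ 28.
  x = λ² - 12 - 5 = 784 - 17 ≡ 13; y = λ·(12 - 13) - 2 ≡ 28. → (13, 28)
4P: (13, 28) + (5, 9). λ = (9 - 28)/(5 - 13) ≡ 10/21 mod 29. 21⁻¹ ≡ 18 (mod 29), so λ ≡ 6.
  x = λ² - 13 - 5 = 36 - 18 ≡ 18; y = λ·(13 - 18) - 28 ≡ 0. → (18, 0)
5P: (18, 0) + (5, 9). λ = (9 - 0)/(5 - 18) ≡ 9/16 mod 29. 16⁻¹ ≡ 20 (mod 29) since 16·20 = 320 ≡ 1, so λ ≡ 6.
  x = λ² - 18 - 5 = 36 - 23 ≡ 13; y = λ·(18 - 13) - 0 ≡ 1. → (13, 1)
6P: (13, 1) + (5, 9). λ = (9 - 1)/(5 - 13) ≡ 8/21 mod 29. 21⁻¹ ≡ 18 (mod 29), so λ ≡ 28.
  x = λ² - 13 - 5 = 784 - 18 ≡ 12; y = λ·(13 - 12) - 1 ≡ 27. → (12, 27)
7P: (12, 27) + (5, 9). λ = (9 - 27)/(5 - 12) ≡ 11/22 mod 29. 22⁻¹ ≡ 4 (mod 29) since 22·4 = 88 ≡ 1, so λ ≡ 15.
  x = λ² - 12 - 5 = 225 - 17 ≡ 5; y = λ·(12 - 5) - 27 ≡ 20. → (5, 20)
8P: (5, 20) + (5, 9): same x and y₁ ≡ -y₂, so the sum is the point at infinity.
8P = the point at infinity, so the order is 8.

8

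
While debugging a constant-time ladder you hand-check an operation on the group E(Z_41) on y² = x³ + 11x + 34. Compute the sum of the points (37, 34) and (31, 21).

(37, 34) + (31, 21). λ = (21 - 34)/(31 - 37) ≡ 28/35 mod 41. 35⁻¹ ≡ 34 (mod 41), so λ ≡ 9.
  x = λ² - 37 - 31 = 81 - 68 ≡ 13; y = λ·(37 - 13) - 34 ≡ 18. → (13, 18)

(13, 18)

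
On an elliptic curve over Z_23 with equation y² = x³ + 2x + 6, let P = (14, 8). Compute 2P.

tangent at (14, 8): λ = (3·14² + 2)/(2·8) ≡ 15/16. 16⁻¹ ≡ 13 (mod 23) since 16·13 = 208 ≡ 1, so λ ≡ 15·13 ≡ 11.
  x = λ² - 14 - 14 = 121 - 28 ≡ 1; y = λ·(14 - 1) - 8 ≡ 20. → (1, 20)

(1, 20)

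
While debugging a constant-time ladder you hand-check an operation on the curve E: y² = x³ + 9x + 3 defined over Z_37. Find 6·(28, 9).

(28, 28)

Write G = (28, 9).
Double-and-add on 6 = (110)₂. Start with G = (28, 9) for the leading 1-bit.
double: tangent at (28, 9): λ = (3·28² + 9)/(2·9) ≡ 30/18. 18⁻¹ ≡ 35 (mod 37), so λ ≡ 30·35 ≡ 14.
  x = λ² - 28 - 28 = 196 - 56 ≡ 29; y = λ·(28 - 29) - 9 ≡ 14. → (29, 14)
add G: (29, 14) + (28, 9). λ = (9 - 14)/(28 - 29) ≡ 32/36 mod 37. 36⁻¹ ≡ 36 (mod 37) since 36·36 = 1296 ≡ 1, so λ ≡ 5.
  x = λ² - 29 - 28 = 25 - 57 ≡ 5; y = λ·(29 - 5) - 14 ≡ 32. → (5, 32)
double: tangent at (5, 32): λ = (3·5² + 9)/(2·32) ≡ 10/27. 27⁻¹ ≡ 11 (mod 37) since 27·11 = 297 ≡ 1, so λ ≡ 10·11 ≡ 36.
  x = λ² - 5 - 5 = 1296 - 10 ≡ 28; y = λ·(5 - 28) - 32 ≡ 28. → (28, 28)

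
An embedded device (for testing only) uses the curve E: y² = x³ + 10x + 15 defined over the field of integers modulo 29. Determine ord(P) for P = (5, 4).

6

2P: tangent at (5, 4): λ = (3·5² + 10)/(2·4) ≡ 27/8. 8⁻¹ ≡ 11 (mod 29), so λ ≡ 27·11 ≡ 7.
  x = λ² - 5 - 5 = 49 - 10 ≡ 10; y = λ·(5 - 10) - 4 ≡ 19. → (10, 19)
3P: (10, 19) + (5, 4). λ = (4 - 19)/(5 - 10) ≡ 14/24 mod 29. 24⁻¹ ≡ 23 (mod 29), so λ ≡ 3.
  x = λ² - 10 - 5 = 9 - 15 ≡ 23; y = λ·(10 - 23) - 19 ≡ 0. → (23, 0)
4P: (23, 0) + (5, 4). λ = (4 - 0)/(5 - 23) ≡ 4/11 mod 29. 11⁻¹ ≡ 8 (mod 29), so λ ≡ 3.
  x = λ² - 23 - 5 = 9 - 28 ≡ 10; y = λ·(23 - 10) - 0 ≡ 10. → (10, 10)
5P: (10, 10) + (5, 4). λ = (4 - 10)/(5 - 10) ≡ 23/24 mod 29. 24⁻¹ ≡ 23 (mod 29) since 24·23 = 552 ≡ 1, so λ ≡ 7.
  x = λ² - 10 - 5 = 49 - 15 ≡ 5; y = λ·(10 - 5) - 10 ≡ 25. → (5, 25)
6P: (5, 25) + (5, 4): same x and y₁ ≡ -y₂, so the sum is 𝒪.
6P = 𝒪, so the order is 6.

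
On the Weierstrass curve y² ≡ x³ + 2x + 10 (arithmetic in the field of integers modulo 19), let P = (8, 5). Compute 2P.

(10, 17)

tangent at (8, 5): λ = (3·8² + 2)/(2·5) ≡ 4/10. 10⁻¹ ≡ 2 (mod 19) since 10·2 = 20 ≡ 1, so λ ≡ 4·2 ≡ 8.
  x = λ² - 8 - 8 = 64 - 16 ≡ 10; y = λ·(8 - 10) - 5 ≡ 17. → (10, 17)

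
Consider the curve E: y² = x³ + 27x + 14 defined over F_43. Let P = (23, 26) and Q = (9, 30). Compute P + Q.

(23, 26) + (9, 30). λ = (30 - 26)/(9 - 23) ≡ 4/29 mod 43. 29⁻¹ ≡ 3 (mod 43), so λ ≡ 12.
  x = λ² - 23 - 9 = 144 - 32 ≡ 26; y = λ·(23 - 26) - 26 ≡ 24. → (26, 24)

(26, 24)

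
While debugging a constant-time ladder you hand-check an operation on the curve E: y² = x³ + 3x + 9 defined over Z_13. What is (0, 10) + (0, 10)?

tangent at (0, 10): λ = (3·0² + 3)/(2·10) ≡ 3/7. 7⁻¹ ≡ 2 (mod 13) since 7·2 = 14 ≡ 1, so λ ≡ 3·2 ≡ 6.
  x = λ² - 0 - 0 = 36 - 0 ≡ 10; y = λ·(0 - 10) - 10 ≡ 8. → (10, 8)

(10, 8)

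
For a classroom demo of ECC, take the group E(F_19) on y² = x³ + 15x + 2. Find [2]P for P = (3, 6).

tangent at (3, 6): λ = (3·3² + 15)/(2·6) ≡ 4/12. 12⁻¹ ≡ 8 (mod 19) since 12·8 = 96 ≡ 1, so λ ≡ 4·8 ≡ 13.
  x = λ² - 3 - 3 = 169 - 6 ≡ 11; y = λ·(3 - 11) - 6 ≡ 4. → (11, 4)

(11, 4)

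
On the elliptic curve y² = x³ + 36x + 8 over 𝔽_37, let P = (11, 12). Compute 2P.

(11, 25)

tangent at (11, 12): λ = (3·11² + 36)/(2·12) ≡ 29/24. 24⁻¹ ≡ 17 (mod 37) since 24·17 = 408 ≡ 1, so λ ≡ 29·17 ≡ 12.
  x = λ² - 11 - 11 = 144 - 22 ≡ 11; y = λ·(11 - 11) - 12 ≡ 25. → (11, 25)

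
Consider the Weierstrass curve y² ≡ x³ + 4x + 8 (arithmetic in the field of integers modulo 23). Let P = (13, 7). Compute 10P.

(14, 5)

Double-and-add on 10 = (1010)₂. Start with P = (13, 7) for the leading 1-bit.
double: tangent at (13, 7): λ = (3·13² + 4)/(2·7) ≡ 5/14. 14⁻¹ ≡ 5 (mod 23) since 14·5 = 70 ≡ 1, so λ ≡ 5·5 ≡ 2.
  x = λ² - 13 - 13 = 4 - 26 ≡ 1; y = λ·(13 - 1) - 7 ≡ 17. → (1, 17)
double: tangent at (1, 17): λ = (3·1² + 4)/(2·17) ≡ 7/11. 11⁻¹ ≡ 21 (mod 23), so λ ≡ 7·21 ≡ 9.
  x = λ² - 1 - 1 = 81 - 2 ≡ 10; y = λ·(1 - 10) - 17 ≡ 17. → (10, 17)
add P: (10, 17) + (13, 7). λ = (7 - 17)/(13 - 10) ≡ 13/3 mod 23. 3⁻¹ ≡ 8 (mod 23), so λ ≡ 12.
  x = λ² - 10 - 13 = 144 - 23 ≡ 6; y = λ·(10 - 6) - 17 ≡ 8. → (6, 8)
double: tangent at (6, 8): λ = (3·6² + 4)/(2·8) ≡ 20/16. 16⁻¹ ≡ 13 (mod 23) since 16·13 = 208 ≡ 1, so λ ≡ 20·13 ≡ 7.
  x = λ² - 6 - 6 = 49 - 12 ≡ 14; y = λ·(6 - 14) - 8 ≡ 5. → (14, 5)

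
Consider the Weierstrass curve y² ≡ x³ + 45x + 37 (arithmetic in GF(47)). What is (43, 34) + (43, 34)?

tangent at (43, 34): λ = (3·43² + 45)/(2·34) ≡ 46/21. 21⁻¹ ≡ 9 (mod 47), so λ ≡ 46·9 ≡ 38.
  x = λ² - 43 - 43 = 1444 - 86 ≡ 42; y = λ·(43 - 42) - 34 ≡ 4. → (42, 4)

(42, 4)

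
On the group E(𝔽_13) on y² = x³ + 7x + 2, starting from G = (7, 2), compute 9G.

(7, 11)

Repeated addition: build up to 9G.
2G: tangent at (7, 2): λ = (3·7² + 7)/(2·2) ≡ 11/4. 4⁻¹ ≡ 10 (mod 13), so λ ≡ 11·10 ≡ 6.
  x = λ² - 7 - 7 = 36 - 14 ≡ 9; y = λ·(7 - 9) - 2 ≡ 12. → (9, 12)
3G: (9, 12) + (7, 2). λ = (2 - 12)/(7 - 9) ≡ 3/11 mod 13. 11⁻¹ ≡ 6 (mod 13) since 11·6 = 66 ≡ 1, so λ ≡ 5.
  x = λ² - 9 - 7 = 25 - 16 ≡ 9; y = λ·(9 - 9) - 12 ≡ 1. → (9, 1)
4G: (9, 1) + (7, 2). λ = (2 - 1)/(7 - 9) ≡ 1/11 mod 13. 11⁻¹ ≡ 6 (mod 13), so λ ≡ 6.
  x = λ² - 9 - 7 = 36 - 16 ≡ 7; y = λ·(9 - 7) - 1 ≡ 11. → (7, 11)
5G: (7, 11) + (7, 2): same x and y₁ ≡ -y₂, so the sum is O.
6G: O + (7, 2) = (7, 2) (identity).
7G: tangent at (7, 2): λ = (3·7² + 7)/(2·2) ≡ 11/4. 4⁻¹ ≡ 10 (mod 13), so λ ≡ 11·10 ≡ 6.
  x = λ² - 7 - 7 = 36 - 14 ≡ 9; y = λ·(7 - 9) - 2 ≡ 12. → (9, 12)
8G: (9, 12) + (7, 2). λ = (2 - 12)/(7 - 9) ≡ 3/11 mod 13. 11⁻¹ ≡ 6 (mod 13), so λ ≡ 5.
  x = λ² - 9 - 7 = 25 - 16 ≡ 9; y = λ·(9 - 9) - 12 ≡ 1. → (9, 1)
9G: (9, 1) + (7, 2). λ = (2 - 1)/(7 - 9) ≡ 1/11 mod 13. 11⁻¹ ≡ 6 (mod 13), so λ ≡ 6.
  x = λ² - 9 - 7 = 36 - 16 ≡ 7; y = λ·(9 - 7) - 1 ≡ 11. → (7, 11)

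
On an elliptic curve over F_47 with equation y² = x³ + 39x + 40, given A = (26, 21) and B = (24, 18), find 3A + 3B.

(13, 26)

First 3A:
Repeated addition: build up to 3A.
2A: tangent at (26, 21): λ = (3·26² + 39)/(2·21) ≡ 46/42. 42⁻¹ ≡ 28 (mod 47), so λ ≡ 46·28 ≡ 19.
  x = λ² - 26 - 26 = 361 - 52 ≡ 27; y = λ·(26 - 27) - 21 ≡ 7. → (27, 7)
3A: (27, 7) + (26, 21). λ = (21 - 7)/(26 - 27) ≡ 14/46 mod 47. 46⁻¹ ≡ 46 (mod 47), so λ ≡ 33.
  x = λ² - 27 - 26 = 1089 - 53 ≡ 2; y = λ·(27 - 2) - 7 ≡ 19. → (2, 19)
3A = (2, 19).
Next 3B:
Repeated addition: build up to 3B.
2B: tangent at (24, 18): λ = (3·24² + 39)/(2·18) ≡ 28/36. 36⁻¹ ≡ 17 (mod 47) since 36·17 = 612 ≡ 1, so λ ≡ 28·17 ≡ 6.
  x = λ² - 24 - 24 = 36 - 48 ≡ 35; y = λ·(24 - 35) - 18 ≡ 10. → (35, 10)
3B: (35, 10) + (24, 18). λ = (18 - 10)/(24 - 35) ≡ 8/36 mod 47. 36⁻¹ ≡ 17 (mod 47) since 36·17 = 612 ≡ 1, so λ ≡ 42.
  x = λ² - 35 - 24 = 1764 - 59 ≡ 13; y = λ·(35 - 13) - 10 ≡ 21. → (13, 21)
3B = (13, 21).
Finally 3A + 3B:
(2, 19) + (13, 21). λ = (21 - 19)/(13 - 2) ≡ 2/11 mod 47. 11⁻¹ ≡ 30 (mod 47) since 11·30 = 330 ≡ 1, so λ ≡ 13.
  x = λ² - 2 - 13 = 169 - 15 ≡ 13; y = λ·(2 - 13) - 19 ≡ 26. → (13, 26)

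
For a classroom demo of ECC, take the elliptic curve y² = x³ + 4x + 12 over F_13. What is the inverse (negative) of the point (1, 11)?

(1, 2)

-(1, 11) = (1, -11 mod 13) = (1, 2).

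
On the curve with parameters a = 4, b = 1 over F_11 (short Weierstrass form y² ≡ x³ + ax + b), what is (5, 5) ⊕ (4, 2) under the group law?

(0, 10)

(5, 5) + (4, 2). λ = (2 - 5)/(4 - 5) ≡ 8/10 mod 11. 10⁻¹ ≡ 10 (mod 11), so λ ≡ 3.
  x = λ² - 5 - 4 = 9 - 9 ≡ 0; y = λ·(5 - 0) - 5 ≡ 10. → (0, 10)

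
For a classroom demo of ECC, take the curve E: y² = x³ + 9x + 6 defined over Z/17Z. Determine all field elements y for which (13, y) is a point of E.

5, 12

x³ + 9x + 6 = 2320 ≡ 8 (mod 17).
Square roots of 8 mod 17: 5 and 12 (since 5² = 25 ≡ 8).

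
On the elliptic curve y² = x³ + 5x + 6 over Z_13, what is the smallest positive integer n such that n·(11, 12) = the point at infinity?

8

2P: tangent at (11, 12): λ = (3·11² + 5)/(2·12) ≡ 4/11. 11⁻¹ ≡ 6 (mod 13), so λ ≡ 4·6 ≡ 11.
  x = λ² - 11 - 11 = 121 - 22 ≡ 8; y = λ·(11 - 8) - 12 ≡ 8. → (8, 8)
3P: (8, 8) + (11, 12). λ = (12 - 8)/(11 - 8) ≡ 4/3 mod 13. 3⁻¹ ≡ 9 (mod 13), so λ ≡ 10.
  x = λ² - 8 - 11 = 100 - 19 ≡ 3; y = λ·(8 - 3) - 8 ≡ 3. → (3, 3)
4P: (3, 3) + (11, 12). λ = (12 - 3)/(11 - 3) ≡ 9/8 mod 13. 8⁻¹ ≡ 5 (mod 13), so λ ≡ 6.
  x = λ² - 3 - 11 = 36 - 14 ≡ 9; y = λ·(3 - 9) - 3 ≡ 0. → (9, 0)
5P: (9, 0) + (11, 12). λ = (12 - 0)/(11 - 9) ≡ 12/2 mod 13. 2⁻¹ ≡ 7 (mod 13) since 2·7 = 14 ≡ 1, so λ ≡ 6.
  x = λ² - 9 - 11 = 36 - 20 ≡ 3; y = λ·(9 - 3) - 0 ≡ 10. → (3, 10)
6P: (3, 10) + (11, 12). λ = (12 - 10)/(11 - 3) ≡ 2/8 mod 13. 8⁻¹ ≡ 5 (mod 13), so λ ≡ 10.
  x = λ² - 3 - 11 = 100 - 14 ≡ 8; y = λ·(3 - 8) - 10 ≡ 5. → (8, 5)
7P: (8, 5) + (11, 12). λ = (12 - 5)/(11 - 8) ≡ 7/3 mod 13. 3⁻¹ ≡ 9 (mod 13), so λ ≡ 11.
  x = λ² - 8 - 11 = 121 - 19 ≡ 11; y = λ·(8 - 11) - 5 ≡ 1. → (11, 1)
8P: (11, 1) + (11, 12): same x and y₁ ≡ -y₂, so the sum is the point at infinity.
8P = the point at infinity, so the order is 8.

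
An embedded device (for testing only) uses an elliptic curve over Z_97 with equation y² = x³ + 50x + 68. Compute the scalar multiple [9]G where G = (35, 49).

(81, 64)

Repeated addition: build up to 9G.
2G: tangent at (35, 49): λ = (3·35² + 50)/(2·49) ≡ 39/1. 1⁻¹ ≡ 1 (mod 97), so λ ≡ 39·1 ≡ 39.
  x = λ² - 35 - 35 = 1521 - 70 ≡ 93; y = λ·(35 - 93) - 49 ≡ 17. → (93, 17)
3G: (93, 17) + (35, 49). λ = (49 - 17)/(35 - 93) ≡ 32/39 mod 97. 39⁻¹ ≡ 5 (mod 97), so λ ≡ 63.
  x = λ² - 93 - 35 = 3969 - 128 ≡ 58; y = λ·(93 - 58) - 17 ≡ 54. → (58, 54)
4G: (58, 54) + (35, 49). λ = (49 - 54)/(35 - 58) ≡ 92/74 mod 97. 74⁻¹ ≡ 59 (mod 97) since 74·59 = 4366 ≡ 1, so λ ≡ 93.
  x = λ² - 58 - 35 = 8649 - 93 ≡ 20; y = λ·(58 - 20) - 54 ≡ 85. → (20, 85)
5G: (20, 85) + (35, 49). λ = (49 - 85)/(35 - 20) ≡ 61/15 mod 97. 15⁻¹ ≡ 13 (mod 97), so λ ≡ 17.
  x = λ² - 20 - 35 = 289 - 55 ≡ 40; y = λ·(20 - 40) - 85 ≡ 60. → (40, 60)
6G: (40, 60) + (35, 49). λ = (49 - 60)/(35 - 40) ≡ 86/92 mod 97. 92⁻¹ ≡ 58 (mod 97), so λ ≡ 41.
  x = λ² - 40 - 35 = 1681 - 75 ≡ 54; y = λ·(40 - 54) - 60 ≡ 45. → (54, 45)
7G: (54, 45) + (35, 49). λ = (49 - 45)/(35 - 54) ≡ 4/78 mod 97. 78⁻¹ ≡ 51 (mod 97), so λ ≡ 10.
  x = λ² - 54 - 35 = 100 - 89 ≡ 11; y = λ·(54 - 11) - 45 ≡ 94. → (11, 94)
8G: (11, 94) + (35, 49). λ = (49 - 94)/(35 - 11) ≡ 52/24 mod 97. 24⁻¹ ≡ 93 (mod 97), so λ ≡ 83.
  x = λ² - 11 - 35 = 6889 - 46 ≡ 53; y = λ·(11 - 53) - 94 ≡ 9. → (53, 9)
9G: (53, 9) + (35, 49). λ = (49 - 9)/(35 - 53) ≡ 40/79 mod 97. 79⁻¹ ≡ 70 (mod 97) since 79·70 = 5530 ≡ 1, so λ ≡ 84.
  x = λ² - 53 - 35 = 7056 - 88 ≡ 81; y = λ·(53 - 81) - 9 ≡ 64. → (81, 64)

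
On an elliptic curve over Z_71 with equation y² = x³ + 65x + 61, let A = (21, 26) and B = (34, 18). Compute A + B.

(21, 26) + (34, 18). λ = (18 - 26)/(34 - 21) ≡ 63/13 mod 71. 13⁻¹ ≡ 11 (mod 71) since 13·11 = 143 ≡ 1, so λ ≡ 54.
  x = λ² - 21 - 34 = 2916 - 55 ≡ 21; y = λ·(21 - 21) - 26 ≡ 45. → (21, 45)

(21, 45)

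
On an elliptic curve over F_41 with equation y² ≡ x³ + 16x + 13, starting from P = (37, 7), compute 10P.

(34, 38)

Repeated addition: build up to 10P.
2P: tangent at (37, 7): λ = (3·37² + 16)/(2·7) ≡ 23/14. 14⁻¹ ≡ 3 (mod 41) since 14·3 = 42 ≡ 1, so λ ≡ 23·3 ≡ 28.
  x = λ² - 37 - 37 = 784 - 74 ≡ 13; y = λ·(37 - 13) - 7 ≡ 9. → (13, 9)
3P: (13, 9) + (37, 7). λ = (7 - 9)/(37 - 13) ≡ 39/24 mod 41. 24⁻¹ ≡ 12 (mod 41), so λ ≡ 17.
  x = λ² - 13 - 37 = 289 - 50 ≡ 34; y = λ·(13 - 34) - 9 ≡ 3. → (34, 3)
4P: (34, 3) + (37, 7). λ = (7 - 3)/(37 - 34) ≡ 4/3 mod 41. 3⁻¹ ≡ 14 (mod 41) since 3·14 = 42 ≡ 1, so λ ≡ 15.
  x = λ² - 34 - 37 = 225 - 71 ≡ 31; y = λ·(34 - 31) - 3 ≡ 1. → (31, 1)
5P: (31, 1) + (37, 7). λ = (7 - 1)/(37 - 31) ≡ 6/6 mod 41. 6⁻¹ ≡ 7 (mod 41), so λ ≡ 1.
  x = λ² - 31 - 37 = 1 - 68 ≡ 15; y = λ·(31 - 15) - 1 ≡ 15. → (15, 15)
6P: (15, 15) + (37, 7). λ = (7 - 15)/(37 - 15) ≡ 33/22 mod 41. 22⁻¹ ≡ 28 (mod 41), so λ ≡ 22.
  x = λ² - 15 - 37 = 484 - 52 ≡ 22; y = λ·(15 - 22) - 15 ≡ 36. → (22, 36)
7P: (22, 36) + (37, 7). λ = (7 - 36)/(37 - 22) ≡ 12/15 mod 41. 15⁻¹ ≡ 11 (mod 41) since 15·11 = 165 ≡ 1, so λ ≡ 9.
  x = λ² - 22 - 37 = 81 - 59 ≡ 22; y = λ·(22 - 22) - 36 ≡ 5. → (22, 5)
8P: (22, 5) + (37, 7). λ = (7 - 5)/(37 - 22) ≡ 2/15 mod 41. 15⁻¹ ≡ 11 (mod 41), so λ ≡ 22.
  x = λ² - 22 - 37 = 484 - 59 ≡ 15; y = λ·(22 - 15) - 5 ≡ 26. → (15, 26)
9P: (15, 26) + (37, 7). λ = (7 - 26)/(37 - 15) ≡ 22/22 mod 41. 22⁻¹ ≡ 28 (mod 41), so λ ≡ 1.
  x = λ² - 15 - 37 = 1 - 52 ≡ 31; y = λ·(15 - 31) - 26 ≡ 40. → (31, 40)
10P: (31, 40) + (37, 7). λ = (7 - 40)/(37 - 31) ≡ 8/6 mod 41. 6⁻¹ ≡ 7 (mod 41), so λ ≡ 15.
  x = λ² - 31 - 37 = 225 - 68 ≡ 34; y = λ·(31 - 34) - 40 ≡ 38. → (34, 38)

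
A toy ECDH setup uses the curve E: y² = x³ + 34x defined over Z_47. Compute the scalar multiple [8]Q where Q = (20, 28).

(0, 0)

Double-and-add on 8 = (1000)₂. Start with Q = (20, 28) for the leading 1-bit.
double: tangent at (20, 28): λ = (3·20² + 34)/(2·28) ≡ 12/9. 9⁻¹ ≡ 21 (mod 47), so λ ≡ 12·21 ≡ 17.
  x = λ² - 20 - 20 = 289 - 40 ≡ 14; y = λ·(20 - 14) - 28 ≡ 27. → (14, 27)
double: tangent at (14, 27): λ = (3·14² + 34)/(2·27) ≡ 11/7. 7⁻¹ ≡ 27 (mod 47) since 7·27 = 189 ≡ 1, so λ ≡ 11·27 ≡ 15.
  x = λ² - 14 - 14 = 225 - 28 ≡ 9; y = λ·(14 - 9) - 27 ≡ 1. → (9, 1)
double: tangent at (9, 1): λ = (3·9² + 34)/(2·1) ≡ 42/2. 2⁻¹ ≡ 24 (mod 47) since 2·24 = 48 ≡ 1, so λ ≡ 42·24 ≡ 21.
  x = λ² - 9 - 9 = 441 - 18 ≡ 0; y = λ·(9 - 0) - 1 ≡ 0. → (0, 0)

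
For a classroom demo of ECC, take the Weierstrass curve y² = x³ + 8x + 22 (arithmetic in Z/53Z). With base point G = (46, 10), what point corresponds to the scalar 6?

Double-and-add on 6 = (110)₂. Start with G = (46, 10) for the leading 1-bit.
double: tangent at (46, 10): λ = (3·46² + 8)/(2·10) ≡ 49/20. 20⁻¹ ≡ 8 (mod 53), so λ ≡ 49·8 ≡ 21.
  x = λ² - 46 - 46 = 441 - 92 ≡ 31; y = λ·(46 - 31) - 10 ≡ 40. → (31, 40)
add G: (31, 40) + (46, 10). λ = (10 - 40)/(46 - 31) ≡ 23/15 mod 53. 15⁻¹ ≡ 46 (mod 53), so λ ≡ 51.
  x = λ² - 31 - 46 = 2601 - 77 ≡ 33; y = λ·(31 - 33) - 40 ≡ 17. → (33, 17)
double: tangent at (33, 17): λ = (3·33² + 8)/(2·17) ≡ 42/34. 34⁻¹ ≡ 39 (mod 53), so λ ≡ 42·39 ≡ 48.
  x = λ² - 33 - 33 = 2304 - 66 ≡ 12; y = λ·(33 - 12) - 17 ≡ 37. → (12, 37)

(12, 37)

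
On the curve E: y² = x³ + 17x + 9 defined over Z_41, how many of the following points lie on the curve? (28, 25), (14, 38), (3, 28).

(28, 25): 25² ≡ 10, rhs ≡ 10 → on.
(14, 38): 38² ≡ 9, rhs ≡ 39 → off.
(3, 28): 28² ≡ 5, rhs ≡ 5 → on.

2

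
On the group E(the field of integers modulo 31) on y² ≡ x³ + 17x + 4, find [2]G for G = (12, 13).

tangent at (12, 13): λ = (3·12² + 17)/(2·13) ≡ 15/26. 26⁻¹ ≡ 6 (mod 31), so λ ≡ 15·6 ≡ 28.
  x = λ² - 12 - 12 = 784 - 24 ≡ 16; y = λ·(12 - 16) - 13 ≡ 30. → (16, 30)

(16, 30)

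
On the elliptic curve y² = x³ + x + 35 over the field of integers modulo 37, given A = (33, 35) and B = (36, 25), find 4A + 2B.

(35, 32)

First 4A:
Double-and-add on 4 = (100)₂. Start with A = (33, 35) for the leading 1-bit.
double: tangent at (33, 35): λ = (3·33² + 1)/(2·35) ≡ 12/33. 33⁻¹ ≡ 9 (mod 37) since 33·9 = 297 ≡ 1, so λ ≡ 12·9 ≡ 34.
  x = λ² - 33 - 33 = 1156 - 66 ≡ 17; y = λ·(33 - 17) - 35 ≡ 28. → (17, 28)
double: tangent at (17, 28): λ = (3·17² + 1)/(2·28) ≡ 17/19. 19⁻¹ ≡ 2 (mod 37) since 19·2 = 38 ≡ 1, so λ ≡ 17·2 ≡ 34.
  x = λ² - 17 - 17 = 1156 - 34 ≡ 12; y = λ·(17 - 12) - 28 ≡ 31. → (12, 31)
4A = (12, 31).
Next 2B:
Repeated addition: build up to 2B.
2B: tangent at (36, 25): λ = (3·36² + 1)/(2·25) ≡ 4/13. 13⁻¹ ≡ 20 (mod 37) since 13·20 = 260 ≡ 1, so λ ≡ 4·20 ≡ 6.
  x = λ² - 36 - 36 = 36 - 72 ≡ 1; y = λ·(36 - 1) - 25 ≡ 0. → (1, 0)
2B = (1, 0).
Finally 4A + 2B:
(12, 31) + (1, 0). λ = (0 - 31)/(1 - 12) ≡ 6/26 mod 37. 26⁻¹ ≡ 10 (mod 37), so λ ≡ 23.
  x = λ² - 12 - 1 = 529 - 13 ≡ 35; y = λ·(12 - 35) - 31 ≡ 32. → (35, 32)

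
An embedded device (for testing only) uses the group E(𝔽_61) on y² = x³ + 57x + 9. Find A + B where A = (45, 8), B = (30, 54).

(45, 8) + (30, 54). λ = (54 - 8)/(30 - 45) ≡ 46/46 mod 61. 46⁻¹ ≡ 4 (mod 61), so λ ≡ 1.
  x = λ² - 45 - 30 = 1 - 75 ≡ 48; y = λ·(45 - 48) - 8 ≡ 50. → (48, 50)

(48, 50)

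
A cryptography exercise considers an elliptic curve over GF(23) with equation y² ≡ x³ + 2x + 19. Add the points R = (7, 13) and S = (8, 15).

(7, 13) + (8, 15). λ = (15 - 13)/(8 - 7) ≡ 2/1 mod 23. 1⁻¹ ≡ 1 (mod 23) since 1·1 = 1 ≡ 1, so λ ≡ 2.
  x = λ² - 7 - 8 = 4 - 15 ≡ 12; y = λ·(7 - 12) - 13 ≡ 0. → (12, 0)

(12, 0)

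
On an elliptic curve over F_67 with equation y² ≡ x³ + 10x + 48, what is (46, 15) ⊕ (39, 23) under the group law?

(46, 15) + (39, 23). λ = (23 - 15)/(39 - 46) ≡ 8/60 mod 67. 60⁻¹ ≡ 19 (mod 67), so λ ≡ 18.
  x = λ² - 46 - 39 = 324 - 85 ≡ 38; y = λ·(46 - 38) - 15 ≡ 62. → (38, 62)

(38, 62)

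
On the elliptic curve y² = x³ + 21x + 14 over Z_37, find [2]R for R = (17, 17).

tangent at (17, 17): λ = (3·17² + 21)/(2·17) ≡ 0/34. 34⁻¹ ≡ 12 (mod 37) since 34·12 = 408 ≡ 1, so λ ≡ 0·12 ≡ 0.
  x = λ² - 17 - 17 = 0 - 34 ≡ 3; y = λ·(17 - 3) - 17 ≡ 20. → (3, 20)

(3, 20)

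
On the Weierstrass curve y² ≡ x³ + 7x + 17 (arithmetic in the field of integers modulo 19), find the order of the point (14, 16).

2P: tangent at (14, 16): λ = (3·14² + 7)/(2·16) ≡ 6/13. 13⁻¹ ≡ 3 (mod 19), so λ ≡ 6·3 ≡ 18.
  x = λ² - 14 - 14 = 324 - 28 ≡ 11; y = λ·(14 - 11) - 16 ≡ 0. → (11, 0)
3P: (11, 0) + (14, 16). λ = (16 - 0)/(14 - 11) ≡ 16/3 mod 19. 3⁻¹ ≡ 13 (mod 19), so λ ≡ 18.
  x = λ² - 11 - 14 = 324 - 25 ≡ 14; y = λ·(11 - 14) - 0 ≡ 3. → (14, 3)
4P: (14, 3) + (14, 16): same x and y₁ ≡ -y₂, so the sum is O.
4P = O, so the order is 4.

4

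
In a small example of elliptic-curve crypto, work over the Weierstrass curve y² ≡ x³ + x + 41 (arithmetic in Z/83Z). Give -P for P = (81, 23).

(81, 60)

-(81, 23) = (81, -23 mod 83) = (81, 60).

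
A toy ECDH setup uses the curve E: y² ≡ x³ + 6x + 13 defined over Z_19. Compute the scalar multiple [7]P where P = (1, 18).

(15, 1)

Double-and-add on 7 = (111)₂. Start with P = (1, 18) for the leading 1-bit.
double: tangent at (1, 18): λ = (3·1² + 6)/(2·18) ≡ 9/17. 17⁻¹ ≡ 9 (mod 19) since 17·9 = 153 ≡ 1, so λ ≡ 9·9 ≡ 5.
  x = λ² - 1 - 1 = 25 - 2 ≡ 4; y = λ·(1 - 4) - 18 ≡ 5. → (4, 5)
add P: (4, 5) + (1, 18). λ = (18 - 5)/(1 - 4) ≡ 13/16 mod 19. 16⁻¹ ≡ 6 (mod 19), so λ ≡ 2.
  x = λ² - 4 - 1 = 4 - 5 ≡ 18; y = λ·(4 - 18) - 5 ≡ 5. → (18, 5)
double: tangent at (18, 5): λ = (3·18² + 6)/(2·5) ≡ 9/10. 10⁻¹ ≡ 2 (mod 19) since 10·2 = 20 ≡ 1, so λ ≡ 9·2 ≡ 18.
  x = λ² - 18 - 18 = 324 - 36 ≡ 3; y = λ·(18 - 3) - 5 ≡ 18. → (3, 18)
add P: (3, 18) + (1, 18). λ = (18 - 18)/(1 - 3) ≡ 0/17 mod 19. 17⁻¹ ≡ 9 (mod 19), so λ ≡ 0.
  x = λ² - 3 - 1 = 0 - 4 ≡ 15; y = λ·(3 - 15) - 18 ≡ 1. → (15, 1)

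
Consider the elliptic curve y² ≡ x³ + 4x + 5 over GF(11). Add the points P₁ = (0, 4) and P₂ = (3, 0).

(0, 4) + (3, 0). λ = (0 - 4)/(3 - 0) ≡ 7/3 mod 11. 3⁻¹ ≡ 4 (mod 11), so λ ≡ 6.
  x = λ² - 0 - 3 = 36 - 3 ≡ 0; y = λ·(0 - 0) - 4 ≡ 7. → (0, 7)

(0, 7)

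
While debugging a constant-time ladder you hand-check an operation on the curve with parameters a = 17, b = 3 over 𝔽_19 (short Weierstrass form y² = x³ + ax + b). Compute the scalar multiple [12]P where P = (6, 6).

Double-and-add on 12 = (1100)₂. Start with P = (6, 6) for the leading 1-bit.
double: tangent at (6, 6): λ = (3·6² + 17)/(2·6) ≡ 11/12. 12⁻¹ ≡ 8 (mod 19) since 12·8 = 96 ≡ 1, so λ ≡ 11·8 ≡ 12.
  x = λ² - 6 - 6 = 144 - 12 ≡ 18; y = λ·(6 - 18) - 6 ≡ 2. → (18, 2)
add P: (18, 2) + (6, 6). λ = (6 - 2)/(6 - 18) ≡ 4/7 mod 19. 7⁻¹ ≡ 11 (mod 19), so λ ≡ 6.
  x = λ² - 18 - 6 = 36 - 24 ≡ 12; y = λ·(18 - 12) - 2 ≡ 15. → (12, 15)
double: tangent at (12, 15): λ = (3·12² + 17)/(2·15) ≡ 12/11. 11⁻¹ ≡ 7 (mod 19), so λ ≡ 12·7 ≡ 8.
  x = λ² - 12 - 12 = 64 - 24 ≡ 2; y = λ·(12 - 2) - 15 ≡ 8. → (2, 8)
double: tangent at (2, 8): λ = (3·2² + 17)/(2·8) ≡ 10/16. 16⁻¹ ≡ 6 (mod 19), so λ ≡ 10·6 ≡ 3.
  x = λ² - 2 - 2 = 9 - 4 ≡ 5; y = λ·(2 - 5) - 8 ≡ 2. → (5, 2)

(5, 2)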